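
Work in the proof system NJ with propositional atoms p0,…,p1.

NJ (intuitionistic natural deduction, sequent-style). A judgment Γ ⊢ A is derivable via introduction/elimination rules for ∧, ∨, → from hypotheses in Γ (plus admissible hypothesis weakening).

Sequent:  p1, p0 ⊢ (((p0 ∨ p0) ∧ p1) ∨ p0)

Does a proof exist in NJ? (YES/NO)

Derivation (root first):
[∨I₁] p1, p0 ⊢ (((p0 ∨ p0) ∧ p1) ∨ p0)
  [∧I] p1, p0 ⊢ ((p0 ∨ p0) ∧ p1)
    [∨I₁] p0 ⊢ (p0 ∨ p0)
      [Ax] p0 ⊢ p0
    [Ax] p1 ⊢ p1

Result: YES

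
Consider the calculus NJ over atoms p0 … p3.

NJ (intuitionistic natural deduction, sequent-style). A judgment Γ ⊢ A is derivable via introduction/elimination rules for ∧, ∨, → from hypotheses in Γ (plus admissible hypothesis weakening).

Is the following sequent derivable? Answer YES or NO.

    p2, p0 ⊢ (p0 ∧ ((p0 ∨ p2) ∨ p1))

Derivation (root first):
[∧I] p2, p0 ⊢ (p0 ∧ ((p0 ∨ p2) ∨ p1))
  [Ax] p0 ⊢ p0
  [∨I₁] p2 ⊢ ((p0 ∨ p2) ∨ p1)
    [∨I₂] p2 ⊢ (p0 ∨ p2)
      [Ax] p2 ⊢ p2

Result: YES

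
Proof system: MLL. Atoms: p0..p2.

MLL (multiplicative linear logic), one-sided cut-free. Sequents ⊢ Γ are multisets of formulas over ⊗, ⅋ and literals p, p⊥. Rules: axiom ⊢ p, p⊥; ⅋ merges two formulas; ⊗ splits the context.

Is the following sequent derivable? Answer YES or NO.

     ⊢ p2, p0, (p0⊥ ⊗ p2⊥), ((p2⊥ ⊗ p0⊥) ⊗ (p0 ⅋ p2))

Derivation trace:
[⊗]  ⊢ p2, p0, (p0⊥ ⊗ p2⊥), ((p2⊥ ⊗ p0⊥) ⊗ (p0 ⅋ p2))
  [⊗]  ⊢ p2, p0, (p2⊥ ⊗ p0⊥)
    [Ax]  ⊢ p2, p2⊥
    [Ax]  ⊢ p0, p0⊥
  [⅋]  ⊢ (p0⊥ ⊗ p2⊥), (p0 ⅋ p2)
    [⊗]  ⊢ p0, p2, (p0⊥ ⊗ p2⊥)
      [Ax]  ⊢ p0, p0⊥
      [Ax]  ⊢ p2, p2⊥

Result: YES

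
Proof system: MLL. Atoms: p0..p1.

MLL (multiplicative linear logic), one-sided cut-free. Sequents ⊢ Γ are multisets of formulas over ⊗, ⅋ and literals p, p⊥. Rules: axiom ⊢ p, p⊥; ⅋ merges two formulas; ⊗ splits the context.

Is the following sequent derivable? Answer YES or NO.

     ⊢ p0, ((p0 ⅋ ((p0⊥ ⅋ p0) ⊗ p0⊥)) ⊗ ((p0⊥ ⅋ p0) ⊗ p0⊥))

Derivation (root first):
[⊗]  ⊢ p0, ((p0 ⅋ ((p0⊥ ⅋ p0) ⊗ p0⊥)) ⊗ ((p0⊥ ⅋ p0) ⊗ p0⊥))
  [⅋]  ⊢ (p0 ⅋ ((p0⊥ ⅋ p0) ⊗ p0⊥))
    [⊗]  ⊢ p0, ((p0⊥ ⅋ p0) ⊗ p0⊥)
      [⅋]  ⊢ (p0⊥ ⅋ p0)
        [Ax]  ⊢ p0, p0⊥
      [Ax]  ⊢ p0, p0⊥
  [⊗]  ⊢ p0, ((p0⊥ ⅋ p0) ⊗ p0⊥)
    [⅋]  ⊢ (p0⊥ ⅋ p0)
      [Ax]  ⊢ p0, p0⊥
    [Ax]  ⊢ p0, p0⊥

Result: YES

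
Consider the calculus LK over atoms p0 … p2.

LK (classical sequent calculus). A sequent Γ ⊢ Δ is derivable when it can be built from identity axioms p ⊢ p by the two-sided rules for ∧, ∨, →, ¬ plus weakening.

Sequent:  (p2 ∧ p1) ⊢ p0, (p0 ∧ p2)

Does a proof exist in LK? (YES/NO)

Search for a countermodel by truth-table:
  v=000: Γ:[(p2 ∧ p1)=F] Δ:[p0=F, (p0 ∧ p2)=F] refutes=False
  v=001: Γ:[(p2 ∧ p1)=F] Δ:[p0=F, (p0 ∧ p2)=F] refutes=False
  v=010: Γ:[(p2 ∧ p1)=F] Δ:[p0=F, (p0 ∧ p2)=F] refutes=False
  v=011: Γ:[(p2 ∧ p1)=T] Δ:[p0=F, (p0 ∧ p2)=F] refutes=True  ← countermodel

Result: NO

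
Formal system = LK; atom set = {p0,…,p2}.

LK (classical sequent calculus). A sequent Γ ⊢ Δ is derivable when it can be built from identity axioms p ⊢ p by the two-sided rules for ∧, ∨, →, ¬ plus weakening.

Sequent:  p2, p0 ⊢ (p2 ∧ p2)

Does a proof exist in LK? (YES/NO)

Derivation (root first):
[WL] p2, p0 ⊢ (p2 ∧ p2)
  [∧R] p2 ⊢ (p2 ∧ p2)
    [Ax] p2 ⊢ p2
    [Ax] p2 ⊢ p2

Result: YES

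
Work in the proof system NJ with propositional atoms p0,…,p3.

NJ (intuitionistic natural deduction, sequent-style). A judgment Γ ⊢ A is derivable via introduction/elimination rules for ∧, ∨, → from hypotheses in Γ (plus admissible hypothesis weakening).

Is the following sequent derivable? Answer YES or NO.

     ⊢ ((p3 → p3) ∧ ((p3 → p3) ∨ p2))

Proof tree:
[∧I]  ⊢ ((p3 → p3) ∧ ((p3 → p3) ∨ p2))
  [→I]  ⊢ (p3 → p3)
    [Ax] p3 ⊢ p3
  [∨I₁]  ⊢ ((p3 → p3) ∨ p2)
    [→I]  ⊢ (p3 → p3)
      [Ax] p3 ⊢ p3

Result: YES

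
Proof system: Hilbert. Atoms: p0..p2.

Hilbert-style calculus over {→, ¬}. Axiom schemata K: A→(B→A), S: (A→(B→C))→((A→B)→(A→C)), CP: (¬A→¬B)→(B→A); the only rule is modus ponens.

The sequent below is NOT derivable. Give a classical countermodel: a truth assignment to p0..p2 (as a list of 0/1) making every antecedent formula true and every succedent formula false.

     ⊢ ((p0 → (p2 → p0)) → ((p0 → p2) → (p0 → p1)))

Enumerate valuations to refute Γ ⊢ Δ:
  v=000: Γ:[] Δ:[((p0 → (p2 → p0)) → ((p0 → p2) → (p0 → p1)))=T] refutes=False
  v=001: Γ:[] Δ:[((p0 → (p2 → p0)) → ((p0 → p2) → (p0 → p1)))=T] refutes=False
  v=010: Γ:[] Δ:[((p0 → (p2 → p0)) → ((p0 → p2) → (p0 → p1)))=T] refutes=False
  v=011: Γ:[] Δ:[((p0 → (p2 → p0)) → ((p0 → p2) → (p0 → p1)))=T] refutes=False
  v=100: Γ:[] Δ:[((p0 → (p2 → p0)) → ((p0 → p2) → (p0 → p1)))=T] refutes=False
  v=101: Γ:[] Δ:[((p0 → (p2 → p0)) → ((p0 → p2) → (p0 → p1)))=F] refutes=True  ← countermodel

Result: [1, 0, 1]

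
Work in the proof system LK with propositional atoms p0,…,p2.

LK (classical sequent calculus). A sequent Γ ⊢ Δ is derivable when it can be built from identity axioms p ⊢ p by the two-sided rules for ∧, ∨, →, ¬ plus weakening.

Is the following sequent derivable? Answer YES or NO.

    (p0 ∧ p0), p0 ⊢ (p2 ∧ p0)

Enumerate valuations to refute Γ ⊢ Δ:
  v=000: Γ:[(p0 ∧ p0)=F, p0=F] Δ:[(p2 ∧ p0)=F] refutes=False
  v=001: Γ:[(p0 ∧ p0)=F, p0=F] Δ:[(p2 ∧ p0)=F] refutes=False
  v=010: Γ:[(p0 ∧ p0)=F, p0=F] Δ:[(p2 ∧ p0)=F] refutes=False
  v=011: Γ:[(p0 ∧ p0)=F, p0=F] Δ:[(p2 ∧ p0)=F] refutes=False
  v=100: Γ:[(p0 ∧ p0)=T, p0=T] Δ:[(p2 ∧ p0)=F] refutes=True  ← countermodel

Result: NO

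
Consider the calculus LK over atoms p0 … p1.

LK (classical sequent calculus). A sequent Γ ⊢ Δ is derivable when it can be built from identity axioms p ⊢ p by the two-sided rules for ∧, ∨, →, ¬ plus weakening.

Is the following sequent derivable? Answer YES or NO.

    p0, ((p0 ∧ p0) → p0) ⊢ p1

Truth-table refutation:
  v=00: Γ:[p0=F, ((p0 ∧ p0) → p0)=T] Δ:[p1=F] refutes=False
  v=01: Γ:[p0=F, ((p0 ∧ p0) → p0)=T] Δ:[p1=T] refutes=False
  v=10: Γ:[p0=T, ((p0 ∧ p0) → p0)=T] Δ:[p1=F] refutes=True  ← countermodel

Result: NO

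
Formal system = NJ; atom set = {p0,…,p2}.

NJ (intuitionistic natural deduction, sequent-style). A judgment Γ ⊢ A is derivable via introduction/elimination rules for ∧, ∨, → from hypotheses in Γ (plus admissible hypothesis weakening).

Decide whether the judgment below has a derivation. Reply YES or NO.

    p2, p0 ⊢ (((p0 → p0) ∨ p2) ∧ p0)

Derivation (root first):
[∧I] p2, p0 ⊢ (((p0 → p0) ∨ p2) ∧ p0)
  [∨I₁] p2 ⊢ ((p0 → p0) ∨ p2)
    [Wk] p2 ⊢ (p0 → p0)
      [→I]  ⊢ (p0 → p0)
        [Ax] p0 ⊢ p0
  [Ax] p0 ⊢ p0

Result: YES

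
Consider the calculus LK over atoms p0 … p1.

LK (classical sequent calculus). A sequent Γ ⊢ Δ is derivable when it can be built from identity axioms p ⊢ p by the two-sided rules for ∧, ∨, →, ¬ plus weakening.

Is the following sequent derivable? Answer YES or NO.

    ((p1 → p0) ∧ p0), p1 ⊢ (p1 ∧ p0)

Derivation (root first):
[∧R] ((p1 → p0) ∧ p0), p1 ⊢ (p1 ∧ p0)
  [Ax] p1 ⊢ p1
  [∧L] p1, ((p1 → p0) ∧ p0) ⊢ p0
    [WL] p1, (p1 → p0), p0 ⊢ p0
      [→L] p1, (p1 → p0) ⊢ p0
        [Ax] p1 ⊢ p1
        [Ax] p0 ⊢ p0

Result: YES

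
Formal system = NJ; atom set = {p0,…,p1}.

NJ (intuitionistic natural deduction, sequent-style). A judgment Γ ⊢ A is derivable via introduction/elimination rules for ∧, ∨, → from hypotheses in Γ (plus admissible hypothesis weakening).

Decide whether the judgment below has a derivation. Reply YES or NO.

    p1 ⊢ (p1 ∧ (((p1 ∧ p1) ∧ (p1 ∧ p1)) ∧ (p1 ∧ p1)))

Proof tree:
[∧I] p1 ⊢ (p1 ∧ (((p1 ∧ p1) ∧ (p1 ∧ p1)) ∧ (p1 ∧ p1)))
  [Ax] p1 ⊢ p1
  [∧I] p1 ⊢ (((p1 ∧ p1) ∧ (p1 ∧ p1)) ∧ (p1 ∧ p1))
    [∧I] p1 ⊢ ((p1 ∧ p1) ∧ (p1 ∧ p1))
      [∧I] p1 ⊢ (p1 ∧ p1)
        [Ax] p1 ⊢ p1
        [Ax] p1 ⊢ p1
      [∧I] p1 ⊢ (p1 ∧ p1)
        [Ax] p1 ⊢ p1
        [Ax] p1 ⊢ p1
    [∧I] p1 ⊢ (p1 ∧ p1)
      [Ax] p1 ⊢ p1
      [Ax] p1 ⊢ p1

Result: YES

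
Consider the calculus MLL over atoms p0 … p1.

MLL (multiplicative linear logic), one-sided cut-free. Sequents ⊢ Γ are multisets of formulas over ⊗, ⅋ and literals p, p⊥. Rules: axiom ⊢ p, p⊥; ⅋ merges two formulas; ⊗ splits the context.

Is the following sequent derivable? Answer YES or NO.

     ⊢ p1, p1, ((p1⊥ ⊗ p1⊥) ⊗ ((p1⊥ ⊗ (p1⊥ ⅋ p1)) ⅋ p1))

Proof tree:
[⊗]  ⊢ p1, p1, ((p1⊥ ⊗ p1⊥) ⊗ ((p1⊥ ⊗ (p1⊥ ⅋ p1)) ⅋ p1))
  [⊗]  ⊢ p1, p1, (p1⊥ ⊗ p1⊥)
    [Ax]  ⊢ p1, p1⊥
    [Ax]  ⊢ p1, p1⊥
  [⅋]  ⊢ ((p1⊥ ⊗ (p1⊥ ⅋ p1)) ⅋ p1)
    [⊗]  ⊢ p1, (p1⊥ ⊗ (p1⊥ ⅋ p1))
      [Ax]  ⊢ p1, p1⊥
      [⅋]  ⊢ (p1⊥ ⅋ p1)
        [Ax]  ⊢ p1, p1⊥

Result: YES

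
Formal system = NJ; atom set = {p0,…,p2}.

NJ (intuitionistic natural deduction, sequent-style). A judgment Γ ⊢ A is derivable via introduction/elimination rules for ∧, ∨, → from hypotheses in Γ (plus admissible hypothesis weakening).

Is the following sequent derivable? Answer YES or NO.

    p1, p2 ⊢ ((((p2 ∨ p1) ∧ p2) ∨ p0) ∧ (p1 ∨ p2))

Derivation trace:
[∧I] p1, p2 ⊢ ((((p2 ∨ p1) ∧ p2) ∨ p0) ∧ (p1 ∨ p2))
  [∨I₁] p1, p2 ⊢ (((p2 ∨ p1) ∧ p2) ∨ p0)
    [∧I] p1, p2 ⊢ ((p2 ∨ p1) ∧ p2)
      [∨I₂] p1 ⊢ (p2 ∨ p1)
        [Ax] p1 ⊢ p1
      [Ax] p2 ⊢ p2
  [∨I₁] p1 ⊢ (p1 ∨ p2)
    [Ax] p1 ⊢ p1

Result: YES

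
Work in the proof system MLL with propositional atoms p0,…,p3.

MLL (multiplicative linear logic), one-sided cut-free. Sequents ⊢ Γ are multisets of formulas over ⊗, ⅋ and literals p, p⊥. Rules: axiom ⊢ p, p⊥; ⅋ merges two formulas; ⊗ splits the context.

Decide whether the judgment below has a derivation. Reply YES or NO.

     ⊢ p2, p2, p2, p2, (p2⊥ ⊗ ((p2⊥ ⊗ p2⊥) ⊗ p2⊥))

Derivation trace:
[⊗]  ⊢ p2, p2, p2, p2, (p2⊥ ⊗ ((p2⊥ ⊗ p2⊥) ⊗ p2⊥))
  [Ax]  ⊢ p2, p2⊥
  [⊗]  ⊢ p2, p2, p2, ((p2⊥ ⊗ p2⊥) ⊗ p2⊥)
    [⊗]  ⊢ p2, p2, (p2⊥ ⊗ p2⊥)
      [Ax]  ⊢ p2, p2⊥
      [Ax]  ⊢ p2, p2⊥
    [Ax]  ⊢ p2, p2⊥

Result: YES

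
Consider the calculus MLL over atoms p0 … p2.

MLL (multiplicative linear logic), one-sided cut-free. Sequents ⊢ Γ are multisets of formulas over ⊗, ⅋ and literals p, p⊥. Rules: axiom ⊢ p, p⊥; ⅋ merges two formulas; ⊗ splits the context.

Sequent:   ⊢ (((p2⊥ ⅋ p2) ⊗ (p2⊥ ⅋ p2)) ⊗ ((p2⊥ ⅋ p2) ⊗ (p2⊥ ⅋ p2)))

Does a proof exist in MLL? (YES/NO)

Derivation (root first):
[⊗]  ⊢ (((p2⊥ ⅋ p2) ⊗ (p2⊥ ⅋ p2)) ⊗ ((p2⊥ ⅋ p2) ⊗ (p2⊥ ⅋ p2)))
  [⊗]  ⊢ ((p2⊥ ⅋ p2) ⊗ (p2⊥ ⅋ p2))
    [⅋]  ⊢ (p2⊥ ⅋ p2)
      [Ax]  ⊢ p2, p2⊥
    [⅋]  ⊢ (p2⊥ ⅋ p2)
      [Ax]  ⊢ p2, p2⊥
  [⊗]  ⊢ ((p2⊥ ⅋ p2) ⊗ (p2⊥ ⅋ p2))
    [⅋]  ⊢ (p2⊥ ⅋ p2)
      [Ax]  ⊢ p2, p2⊥
    [⅋]  ⊢ (p2⊥ ⅋ p2)
      [Ax]  ⊢ p2, p2⊥

Result: YES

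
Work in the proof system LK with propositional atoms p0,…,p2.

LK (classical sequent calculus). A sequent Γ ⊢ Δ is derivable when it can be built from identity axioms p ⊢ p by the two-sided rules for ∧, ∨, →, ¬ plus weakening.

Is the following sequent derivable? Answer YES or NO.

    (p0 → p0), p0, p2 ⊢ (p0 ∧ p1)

Truth-table refutation:
  v=000: Γ:[(p0 → p0)=T, p0=F, p2=F] Δ:[(p0 ∧ p1)=F] refutes=False
  v=001: Γ:[(p0 → p0)=T, p0=F, p2=T] Δ:[(p0 ∧ p1)=F] refutes=False
  v=010: Γ:[(p0 → p0)=T, p0=F, p2=F] Δ:[(p0 ∧ p1)=F] refutes=False
  v=011: Γ:[(p0 → p0)=T, p0=F, p2=T] Δ:[(p0 ∧ p1)=F] refutes=False
  v=100: Γ:[(p0 → p0)=T, p0=T, p2=F] Δ:[(p0 ∧ p1)=F] refutes=False
  v=101: Γ:[(p0 → p0)=T, p0=T, p2=T] Δ:[(p0 ∧ p1)=F] refutes=True  ← countermodel

Result: NO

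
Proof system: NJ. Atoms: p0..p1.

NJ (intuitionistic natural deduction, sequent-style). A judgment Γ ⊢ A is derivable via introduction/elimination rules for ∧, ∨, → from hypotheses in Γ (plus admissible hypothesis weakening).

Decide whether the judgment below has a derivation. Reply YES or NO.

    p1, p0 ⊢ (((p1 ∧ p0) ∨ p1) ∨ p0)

Proof tree:
[∨I₁] p1, p0 ⊢ (((p1 ∧ p0) ∨ p1) ∨ p0)
  [∨I₁] p1, p0 ⊢ ((p1 ∧ p0) ∨ p1)
    [∧I] p1, p0 ⊢ (p1 ∧ p0)
      [Ax] p1 ⊢ p1
      [Ax] p0 ⊢ p0

Result: YES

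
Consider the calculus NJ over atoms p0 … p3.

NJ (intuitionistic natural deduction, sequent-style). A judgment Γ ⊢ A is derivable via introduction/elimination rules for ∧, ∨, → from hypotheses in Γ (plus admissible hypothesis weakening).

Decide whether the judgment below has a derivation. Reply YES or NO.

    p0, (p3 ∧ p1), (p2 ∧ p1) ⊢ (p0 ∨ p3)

Derivation trace:
[Wk] p0, (p3 ∧ p1), (p2 ∧ p1) ⊢ (p0 ∨ p3)
  [∨I₁] p0, (p3 ∧ p1) ⊢ (p0 ∨ p3)
    [Wk] p0, (p3 ∧ p1) ⊢ p0
      [Ax] p0 ⊢ p0

Result: YES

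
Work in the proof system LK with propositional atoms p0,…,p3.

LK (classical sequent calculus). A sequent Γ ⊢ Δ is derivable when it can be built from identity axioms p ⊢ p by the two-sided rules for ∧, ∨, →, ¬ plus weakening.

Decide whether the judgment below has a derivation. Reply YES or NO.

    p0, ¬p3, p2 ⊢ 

Search for a countermodel by truth-table:
  v=0000: Γ:[p0=F, ¬p3=T, p2=F] Δ:[] refutes=False
  v=0001: Γ:[p0=F, ¬p3=F, p2=F] Δ:[] refutes=False
  v=0010: Γ:[p0=F, ¬p3=T, p2=T] Δ:[] refutes=False
  v=0011: Γ:[p0=F, ¬p3=F, p2=T] Δ:[] refutes=False
  v=0100: Γ:[p0=F, ¬p3=T, p2=F] Δ:[] refutes=False
  v=0101: Γ:[p0=F, ¬p3=F, p2=F] Δ:[] refutes=False
  v=0110: Γ:[p0=F, ¬p3=T, p2=T] Δ:[] refutes=False
  v=0111: Γ:[p0=F, ¬p3=F, p2=T] Δ:[] refutes=False
  v=1000: Γ:[p0=T, ¬p3=T, p2=F] Δ:[] refutes=False
  v=1001: Γ:[p0=T, ¬p3=F, p2=F] Δ:[] refutes=False
  v=1010: Γ:[p0=T, ¬p3=T, p2=T] Δ:[] refutes=True  ← countermodel

Result: NO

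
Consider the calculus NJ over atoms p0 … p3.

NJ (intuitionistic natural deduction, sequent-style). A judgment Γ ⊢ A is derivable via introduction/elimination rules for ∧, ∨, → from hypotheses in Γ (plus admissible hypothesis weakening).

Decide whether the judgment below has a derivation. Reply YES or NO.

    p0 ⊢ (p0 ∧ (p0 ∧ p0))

Derivation trace:
[∧I] p0 ⊢ (p0 ∧ (p0 ∧ p0))
  [Ax] p0 ⊢ p0
  [∧I] p0 ⊢ (p0 ∧ p0)
    [Ax] p0 ⊢ p0
    [Ax] p0 ⊢ p0

Result: YES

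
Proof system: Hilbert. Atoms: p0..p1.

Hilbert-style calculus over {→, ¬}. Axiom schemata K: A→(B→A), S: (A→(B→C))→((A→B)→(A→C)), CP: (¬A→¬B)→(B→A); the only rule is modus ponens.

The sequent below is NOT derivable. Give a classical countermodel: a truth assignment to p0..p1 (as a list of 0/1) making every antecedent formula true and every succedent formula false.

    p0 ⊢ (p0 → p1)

Truth-table refutation:
  v=00: Γ:[p0=F] Δ:[(p0 → p1)=T] refutes=False
  v=01: Γ:[p0=F] Δ:[(p0 → p1)=T] refutes=False
  v=10: Γ:[p0=T] Δ:[(p0 → p1)=F] refutes=True  ← countermodel

Result: [1, 0]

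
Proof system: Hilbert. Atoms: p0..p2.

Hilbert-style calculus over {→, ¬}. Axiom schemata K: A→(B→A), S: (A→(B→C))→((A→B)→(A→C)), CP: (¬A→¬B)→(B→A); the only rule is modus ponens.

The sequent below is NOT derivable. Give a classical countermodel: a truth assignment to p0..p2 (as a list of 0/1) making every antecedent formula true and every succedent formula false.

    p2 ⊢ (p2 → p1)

Truth-table refutation:
  v=000: Γ:[p2=F] Δ:[(p2 → p1)=T] refutes=False
  v=001: Γ:[p2=T] Δ:[(p2 → p1)=F] refutes=True  ← countermodel

Result: [0, 0, 1]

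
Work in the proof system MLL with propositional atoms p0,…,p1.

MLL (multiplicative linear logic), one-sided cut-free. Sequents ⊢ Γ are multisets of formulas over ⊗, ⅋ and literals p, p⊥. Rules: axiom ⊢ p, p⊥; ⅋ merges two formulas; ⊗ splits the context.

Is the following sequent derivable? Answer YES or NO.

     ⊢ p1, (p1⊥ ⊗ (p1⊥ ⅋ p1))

Proof tree:
[⊗]  ⊢ p1, (p1⊥ ⊗ (p1⊥ ⅋ p1))
  [Ax]  ⊢ p1, p1⊥
  [⅋]  ⊢ (p1⊥ ⅋ p1)
    [Ax]  ⊢ p1, p1⊥

Result: YES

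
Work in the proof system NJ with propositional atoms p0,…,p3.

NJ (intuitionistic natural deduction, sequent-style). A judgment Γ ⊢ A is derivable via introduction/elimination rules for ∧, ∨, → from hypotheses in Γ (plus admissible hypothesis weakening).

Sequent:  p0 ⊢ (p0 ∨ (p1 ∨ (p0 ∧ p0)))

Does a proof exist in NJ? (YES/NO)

Derivation (root first):
[∨I₂] p0 ⊢ (p0 ∨ (p1 ∨ (p0 ∧ p0)))
  [∨I₂] p0 ⊢ (p1 ∨ (p0 ∧ p0))
    [∧I] p0 ⊢ (p0 ∧ p0)
      [Ax] p0 ⊢ p0
      [Ax] p0 ⊢ p0

Result: YES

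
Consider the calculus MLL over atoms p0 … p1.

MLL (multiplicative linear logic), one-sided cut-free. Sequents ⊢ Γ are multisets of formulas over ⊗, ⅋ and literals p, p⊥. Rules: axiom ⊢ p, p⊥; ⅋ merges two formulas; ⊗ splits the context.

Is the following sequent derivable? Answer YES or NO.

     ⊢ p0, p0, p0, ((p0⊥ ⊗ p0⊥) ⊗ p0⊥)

Proof tree:
[⊗]  ⊢ p0, p0, p0, ((p0⊥ ⊗ p0⊥) ⊗ p0⊥)
  [⊗]  ⊢ p0, p0, (p0⊥ ⊗ p0⊥)
    [Ax]  ⊢ p0, p0⊥
    [Ax]  ⊢ p0, p0⊥
  [Ax]  ⊢ p0, p0⊥

Result: YES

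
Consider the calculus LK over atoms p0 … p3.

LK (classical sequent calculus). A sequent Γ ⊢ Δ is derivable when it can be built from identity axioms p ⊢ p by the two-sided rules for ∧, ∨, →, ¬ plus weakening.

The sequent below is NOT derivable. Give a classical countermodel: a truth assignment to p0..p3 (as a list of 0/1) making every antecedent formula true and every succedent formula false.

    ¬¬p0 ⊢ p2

Search for a countermodel by truth-table:
  v=0000: Γ:[¬¬p0=F] Δ:[p2=F] refutes=False
  v=0001: Γ:[¬¬p0=F] Δ:[p2=F] refutes=False
  v=0010: Γ:[¬¬p0=F] Δ:[p2=T] refutes=False
  v=0011: Γ:[¬¬p0=F] Δ:[p2=T] refutes=False
  v=0100: Γ:[¬¬p0=F] Δ:[p2=F] refutes=False
  v=0101: Γ:[¬¬p0=F] Δ:[p2=F] refutes=False
  v=0110: Γ:[¬¬p0=F] Δ:[p2=T] refutes=False
  v=0111: Γ:[¬¬p0=F] Δ:[p2=T] refutes=False
  v=1000: Γ:[¬¬p0=T] Δ:[p2=F] refutes=True  ← countermodel

Result: [1, 0, 0, 0]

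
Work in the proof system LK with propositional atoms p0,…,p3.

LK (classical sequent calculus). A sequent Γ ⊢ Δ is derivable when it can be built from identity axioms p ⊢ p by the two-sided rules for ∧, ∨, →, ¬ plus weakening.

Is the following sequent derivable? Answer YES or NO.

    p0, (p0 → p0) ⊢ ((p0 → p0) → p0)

Derivation trace:
[→R] p0, (p0 → p0) ⊢ ((p0 → p0) → p0)
  [→L] (p0 → p0), p0, (p0 → p0) ⊢ p0
    [→L] p0, (p0 → p0) ⊢ p0
      [Ax] p0 ⊢ p0
      [Ax] p0 ⊢ p0
    [Ax] p0 ⊢ p0

Result: YES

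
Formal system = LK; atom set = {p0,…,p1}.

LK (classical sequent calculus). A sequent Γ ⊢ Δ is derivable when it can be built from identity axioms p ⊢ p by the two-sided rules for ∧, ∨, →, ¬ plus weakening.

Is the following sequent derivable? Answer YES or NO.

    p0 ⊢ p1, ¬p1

Proof tree:
[WL] p0 ⊢ p1, ¬p1
  [¬R]  ⊢ p1, ¬p1
    [Ax] p1 ⊢ p1

Result: YES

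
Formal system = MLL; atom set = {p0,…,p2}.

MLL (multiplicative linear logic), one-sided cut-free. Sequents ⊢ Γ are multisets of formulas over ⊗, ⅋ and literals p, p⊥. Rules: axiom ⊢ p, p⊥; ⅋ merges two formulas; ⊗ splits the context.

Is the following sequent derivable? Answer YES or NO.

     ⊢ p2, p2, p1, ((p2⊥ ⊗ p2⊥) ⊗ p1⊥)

Proof tree:
[⊗]  ⊢ p2, p2, p1, ((p2⊥ ⊗ p2⊥) ⊗ p1⊥)
  [⊗]  ⊢ p2, p2, (p2⊥ ⊗ p2⊥)
    [Ax]  ⊢ p2, p2⊥
    [Ax]  ⊢ p2, p2⊥
  [Ax]  ⊢ p1, p1⊥

Result: YES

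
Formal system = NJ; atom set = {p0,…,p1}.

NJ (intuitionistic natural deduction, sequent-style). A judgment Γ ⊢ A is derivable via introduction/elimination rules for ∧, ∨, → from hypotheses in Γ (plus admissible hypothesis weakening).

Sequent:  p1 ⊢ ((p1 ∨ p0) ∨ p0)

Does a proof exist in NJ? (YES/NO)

Derivation trace:
[∨I₁] p1 ⊢ ((p1 ∨ p0) ∨ p0)
  [∨I₁] p1 ⊢ (p1 ∨ p0)
    [Ax] p1 ⊢ p1

Result: YES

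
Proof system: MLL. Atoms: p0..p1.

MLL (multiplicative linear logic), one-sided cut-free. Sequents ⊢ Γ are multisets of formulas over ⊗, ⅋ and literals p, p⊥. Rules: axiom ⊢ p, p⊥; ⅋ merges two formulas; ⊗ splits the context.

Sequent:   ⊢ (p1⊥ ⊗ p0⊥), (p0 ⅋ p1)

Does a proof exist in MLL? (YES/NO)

Proof tree:
[⅋]  ⊢ (p1⊥ ⊗ p0⊥), (p0 ⅋ p1)
  [⊗]  ⊢ p1, p0, (p1⊥ ⊗ p0⊥)
    [Ax]  ⊢ p1, p1⊥
    [Ax]  ⊢ p0, p0⊥

Result: YES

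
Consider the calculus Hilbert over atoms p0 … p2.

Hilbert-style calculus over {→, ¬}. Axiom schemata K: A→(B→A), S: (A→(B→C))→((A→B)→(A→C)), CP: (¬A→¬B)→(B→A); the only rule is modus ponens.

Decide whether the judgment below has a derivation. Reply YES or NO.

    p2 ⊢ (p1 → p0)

Enumerate valuations to refute Γ ⊢ Δ:
  v=000: Γ:[p2=F] Δ:[(p1 → p0)=T] refutes=False
  v=001: Γ:[p2=T] Δ:[(p1 → p0)=T] refutes=False
  v=010: Γ:[p2=F] Δ:[(p1 → p0)=F] refutes=False
  v=011: Γ:[p2=T] Δ:[(p1 → p0)=F] refutes=True  ← countermodel

Result: NO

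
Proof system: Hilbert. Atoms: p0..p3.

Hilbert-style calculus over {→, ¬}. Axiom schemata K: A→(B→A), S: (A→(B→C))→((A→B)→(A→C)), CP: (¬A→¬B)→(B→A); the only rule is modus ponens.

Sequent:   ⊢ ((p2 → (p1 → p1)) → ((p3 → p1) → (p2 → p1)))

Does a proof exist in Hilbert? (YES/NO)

Enumerate valuations to refute Γ ⊢ Δ:
  v=0000: Γ:[] Δ:[((p2 → (p1 → p1)) → ((p3 → p1) → (p2 → p1)))=T] refutes=False
  v=0001: Γ:[] Δ:[((p2 → (p1 → p1)) → ((p3 → p1) → (p2 → p1)))=T] refutes=False
  v=0010: Γ:[] Δ:[((p2 → (p1 → p1)) → ((p3 → p1) → (p2 → p1)))=F] refutes=True  ← countermodel

Result: NO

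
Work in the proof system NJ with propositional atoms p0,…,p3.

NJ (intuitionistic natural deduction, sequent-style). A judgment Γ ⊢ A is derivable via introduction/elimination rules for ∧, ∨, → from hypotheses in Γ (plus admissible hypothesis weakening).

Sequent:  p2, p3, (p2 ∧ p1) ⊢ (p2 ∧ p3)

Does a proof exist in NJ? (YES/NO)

Proof tree:
[Wk] p2, p3, (p2 ∧ p1) ⊢ (p2 ∧ p3)
  [∧I] p2, p3 ⊢ (p2 ∧ p3)
    [Ax] p2 ⊢ p2
    [Ax] p3 ⊢ p3

Result: YES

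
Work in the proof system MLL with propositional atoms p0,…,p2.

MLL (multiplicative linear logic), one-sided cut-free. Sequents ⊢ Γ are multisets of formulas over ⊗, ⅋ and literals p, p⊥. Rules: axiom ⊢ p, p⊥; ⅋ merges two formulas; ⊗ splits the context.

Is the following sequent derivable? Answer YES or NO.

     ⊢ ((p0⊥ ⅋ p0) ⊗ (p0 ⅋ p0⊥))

Derivation (root first):
[⊗]  ⊢ ((p0⊥ ⅋ p0) ⊗ (p0 ⅋ p0⊥))
  [⅋]  ⊢ (p0⊥ ⅋ p0)
    [Ax]  ⊢ p0, p0⊥
  [⅋]  ⊢ (p0 ⅋ p0⊥)
    [Ax]  ⊢ p0, p0⊥

Result: YES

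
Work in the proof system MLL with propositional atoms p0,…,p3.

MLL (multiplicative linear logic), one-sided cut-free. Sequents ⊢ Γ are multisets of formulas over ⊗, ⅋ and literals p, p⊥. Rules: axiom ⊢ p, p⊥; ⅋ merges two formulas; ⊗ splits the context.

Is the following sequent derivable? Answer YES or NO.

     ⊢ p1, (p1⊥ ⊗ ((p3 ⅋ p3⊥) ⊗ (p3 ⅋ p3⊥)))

Proof tree:
[⊗]  ⊢ p1, (p1⊥ ⊗ ((p3 ⅋ p3⊥) ⊗ (p3 ⅋ p3⊥)))
  [Ax]  ⊢ p1, p1⊥
  [⊗]  ⊢ ((p3 ⅋ p3⊥) ⊗ (p3 ⅋ p3⊥))
    [⅋]  ⊢ (p3 ⅋ p3⊥)
      [Ax]  ⊢ p3, p3⊥
    [⅋]  ⊢ (p3 ⅋ p3⊥)
      [Ax]  ⊢ p3, p3⊥

Result: YES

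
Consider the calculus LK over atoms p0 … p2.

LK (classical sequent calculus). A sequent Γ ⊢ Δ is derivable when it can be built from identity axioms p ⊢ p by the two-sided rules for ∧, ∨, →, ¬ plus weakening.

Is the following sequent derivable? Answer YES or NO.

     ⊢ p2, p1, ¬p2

Derivation (root first):
[¬R]  ⊢ p2, p1, ¬p2
  [WR] p2 ⊢ p2, p1
    [Ax] p2 ⊢ p2

Result: YES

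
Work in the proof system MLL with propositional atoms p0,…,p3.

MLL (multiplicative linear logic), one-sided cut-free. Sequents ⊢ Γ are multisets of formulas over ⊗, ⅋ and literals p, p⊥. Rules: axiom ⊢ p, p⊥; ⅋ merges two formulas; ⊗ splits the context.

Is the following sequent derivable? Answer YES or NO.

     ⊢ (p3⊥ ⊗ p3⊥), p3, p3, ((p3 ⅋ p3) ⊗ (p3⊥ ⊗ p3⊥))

Derivation (root first):
[⊗]  ⊢ (p3⊥ ⊗ p3⊥), p3, p3, ((p3 ⅋ p3) ⊗ (p3⊥ ⊗ p3⊥))
  [⅋]  ⊢ (p3⊥ ⊗ p3⊥), (p3 ⅋ p3)
    [⊗]  ⊢ p3, p3, (p3⊥ ⊗ p3⊥)
      [Ax]  ⊢ p3, p3⊥
      [Ax]  ⊢ p3, p3⊥
  [⊗]  ⊢ p3, p3, (p3⊥ ⊗ p3⊥)
    [Ax]  ⊢ p3, p3⊥
    [Ax]  ⊢ p3, p3⊥

Result: YES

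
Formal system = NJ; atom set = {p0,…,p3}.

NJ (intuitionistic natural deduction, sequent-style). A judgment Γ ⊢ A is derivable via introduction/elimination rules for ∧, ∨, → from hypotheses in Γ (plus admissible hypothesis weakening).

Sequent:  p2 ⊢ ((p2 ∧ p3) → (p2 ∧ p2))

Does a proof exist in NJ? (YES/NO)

Derivation (root first):
[→I] p2 ⊢ ((p2 ∧ p3) → (p2 ∧ p2))
  [∧I] (p2 ∧ p3), p2 ⊢ (p2 ∧ p2)
    [Wk] p2, (p2 ∧ p3) ⊢ p2
      [Ax] p2 ⊢ p2
    [Ax] p2 ⊢ p2

Result: YES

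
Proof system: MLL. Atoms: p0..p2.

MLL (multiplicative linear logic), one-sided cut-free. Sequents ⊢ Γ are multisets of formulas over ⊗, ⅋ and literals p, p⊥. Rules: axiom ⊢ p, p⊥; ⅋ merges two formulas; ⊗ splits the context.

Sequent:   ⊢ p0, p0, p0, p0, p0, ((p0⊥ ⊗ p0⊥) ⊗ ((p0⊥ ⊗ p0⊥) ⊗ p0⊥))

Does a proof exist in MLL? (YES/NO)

Derivation (root first):
[⊗]  ⊢ p0, p0, p0, p0, p0, ((p0⊥ ⊗ p0⊥) ⊗ ((p0⊥ ⊗ p0⊥) ⊗ p0⊥))
  [⊗]  ⊢ p0, p0, (p0⊥ ⊗ p0⊥)
    [Ax]  ⊢ p0, p0⊥
    [Ax]  ⊢ p0, p0⊥
  [⊗]  ⊢ p0, p0, p0, ((p0⊥ ⊗ p0⊥) ⊗ p0⊥)
    [⊗]  ⊢ p0, p0, (p0⊥ ⊗ p0⊥)
      [Ax]  ⊢ p0, p0⊥
      [Ax]  ⊢ p0, p0⊥
    [Ax]  ⊢ p0, p0⊥

Result: YES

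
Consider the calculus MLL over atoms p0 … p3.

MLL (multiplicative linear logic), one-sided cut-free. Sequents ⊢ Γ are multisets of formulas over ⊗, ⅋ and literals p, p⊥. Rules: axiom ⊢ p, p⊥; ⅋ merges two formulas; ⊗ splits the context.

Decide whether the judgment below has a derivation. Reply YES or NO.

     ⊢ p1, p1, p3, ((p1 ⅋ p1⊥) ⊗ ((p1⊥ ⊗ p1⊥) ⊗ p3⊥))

Derivation (root first):
[⊗]  ⊢ p1, p1, p3, ((p1 ⅋ p1⊥) ⊗ ((p1⊥ ⊗ p1⊥) ⊗ p3⊥))
  [⅋]  ⊢ (p1 ⅋ p1⊥)
    [Ax]  ⊢ p1, p1⊥
  [⊗]  ⊢ p1, p1, p3, ((p1⊥ ⊗ p1⊥) ⊗ p3⊥)
    [⊗]  ⊢ p1, p1, (p1⊥ ⊗ p1⊥)
      [Ax]  ⊢ p1, p1⊥
      [Ax]  ⊢ p1, p1⊥
    [Ax]  ⊢ p3, p3⊥

Result: YES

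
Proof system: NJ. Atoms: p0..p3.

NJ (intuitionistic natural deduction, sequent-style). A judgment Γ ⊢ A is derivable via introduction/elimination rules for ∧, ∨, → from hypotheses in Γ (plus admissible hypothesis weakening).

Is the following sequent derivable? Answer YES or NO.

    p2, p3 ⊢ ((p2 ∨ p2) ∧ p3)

Derivation trace:
[∧I] p2, p3 ⊢ ((p2 ∨ p2) ∧ p3)
  [∨I₁] p2 ⊢ (p2 ∨ p2)
    [Ax] p2 ⊢ p2
  [Ax] p3 ⊢ p3

Result: YES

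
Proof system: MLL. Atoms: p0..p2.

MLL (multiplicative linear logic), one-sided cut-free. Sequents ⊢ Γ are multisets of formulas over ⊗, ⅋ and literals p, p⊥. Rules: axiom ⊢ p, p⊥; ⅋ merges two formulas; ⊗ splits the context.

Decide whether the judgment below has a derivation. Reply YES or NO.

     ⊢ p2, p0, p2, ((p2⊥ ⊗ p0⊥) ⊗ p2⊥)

Derivation (root first):
[⊗]  ⊢ p2, p0, p2, ((p2⊥ ⊗ p0⊥) ⊗ p2⊥)
  [⊗]  ⊢ p2, p0, (p2⊥ ⊗ p0⊥)
    [Ax]  ⊢ p2, p2⊥
    [Ax]  ⊢ p0, p0⊥
  [Ax]  ⊢ p2, p2⊥

Result: YES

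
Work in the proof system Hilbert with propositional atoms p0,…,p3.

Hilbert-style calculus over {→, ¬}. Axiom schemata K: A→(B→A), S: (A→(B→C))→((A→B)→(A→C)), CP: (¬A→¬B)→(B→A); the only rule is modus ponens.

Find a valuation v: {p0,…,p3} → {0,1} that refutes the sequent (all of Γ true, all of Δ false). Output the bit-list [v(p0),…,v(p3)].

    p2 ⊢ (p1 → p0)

Search for a countermodel by truth-table:
  v=0000: Γ:[p2=F] Δ:[(p1 → p0)=T] refutes=False
  v=0001: Γ:[p2=F] Δ:[(p1 → p0)=T] refutes=False
  v=0010: Γ:[p2=T] Δ:[(p1 → p0)=T] refutes=False
  v=0011: Γ:[p2=T] Δ:[(p1 → p0)=T] refutes=False
  v=0100: Γ:[p2=F] Δ:[(p1 → p0)=F] refutes=False
  v=0101: Γ:[p2=F] Δ:[(p1 → p0)=F] refutes=False
  v=0110: Γ:[p2=T] Δ:[(p1 → p0)=F] refutes=True  ← countermodel

Result: [0, 1, 1, 0]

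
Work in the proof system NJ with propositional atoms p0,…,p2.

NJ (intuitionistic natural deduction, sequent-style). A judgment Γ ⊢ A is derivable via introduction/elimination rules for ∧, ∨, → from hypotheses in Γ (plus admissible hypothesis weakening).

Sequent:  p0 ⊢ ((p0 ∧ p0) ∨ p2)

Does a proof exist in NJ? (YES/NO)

Proof tree:
[∨I₁] p0 ⊢ ((p0 ∧ p0) ∨ p2)
  [∧I] p0 ⊢ (p0 ∧ p0)
    [Ax] p0 ⊢ p0
    [Ax] p0 ⊢ p0

Result: YES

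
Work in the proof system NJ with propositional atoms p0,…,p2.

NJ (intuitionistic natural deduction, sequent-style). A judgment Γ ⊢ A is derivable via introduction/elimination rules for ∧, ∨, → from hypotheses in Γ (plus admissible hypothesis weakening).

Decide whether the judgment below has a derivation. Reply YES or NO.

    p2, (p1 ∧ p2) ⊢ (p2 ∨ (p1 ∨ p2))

Derivation trace:
[Wk] p2, (p1 ∧ p2) ⊢ (p2 ∨ (p1 ∨ p2))
  [∨I₂] p2 ⊢ (p2 ∨ (p1 ∨ p2))
    [∨I₂] p2 ⊢ (p1 ∨ p2)
      [Ax] p2 ⊢ p2

Result: YES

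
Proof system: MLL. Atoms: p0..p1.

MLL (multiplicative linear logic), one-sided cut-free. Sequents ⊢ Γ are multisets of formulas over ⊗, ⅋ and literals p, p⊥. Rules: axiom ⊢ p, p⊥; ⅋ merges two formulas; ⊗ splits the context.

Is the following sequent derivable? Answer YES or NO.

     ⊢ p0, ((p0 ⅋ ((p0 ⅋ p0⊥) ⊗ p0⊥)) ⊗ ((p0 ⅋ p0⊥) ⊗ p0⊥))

Proof tree:
[⊗]  ⊢ p0, ((p0 ⅋ ((p0 ⅋ p0⊥) ⊗ p0⊥)) ⊗ ((p0 ⅋ p0⊥) ⊗ p0⊥))
  [⅋]  ⊢ (p0 ⅋ ((p0 ⅋ p0⊥) ⊗ p0⊥))
    [⊗]  ⊢ p0, ((p0 ⅋ p0⊥) ⊗ p0⊥)
      [⅋]  ⊢ (p0 ⅋ p0⊥)
        [Ax]  ⊢ p0, p0⊥
      [Ax]  ⊢ p0, p0⊥
  [⊗]  ⊢ p0, ((p0 ⅋ p0⊥) ⊗ p0⊥)
    [⅋]  ⊢ (p0 ⅋ p0⊥)
      [Ax]  ⊢ p0, p0⊥
    [Ax]  ⊢ p0, p0⊥

Result: YES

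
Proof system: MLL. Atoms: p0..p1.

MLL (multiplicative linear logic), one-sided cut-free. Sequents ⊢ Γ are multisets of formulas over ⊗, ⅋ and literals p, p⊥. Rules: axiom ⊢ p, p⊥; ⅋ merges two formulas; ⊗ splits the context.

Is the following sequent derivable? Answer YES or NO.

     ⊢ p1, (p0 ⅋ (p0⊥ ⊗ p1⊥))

Derivation (root first):
[⅋]  ⊢ p1, (p0 ⅋ (p0⊥ ⊗ p1⊥))
  [⊗]  ⊢ p0, p1, (p0⊥ ⊗ p1⊥)
    [Ax]  ⊢ p0, p0⊥
    [Ax]  ⊢ p1, p1⊥

Result: YES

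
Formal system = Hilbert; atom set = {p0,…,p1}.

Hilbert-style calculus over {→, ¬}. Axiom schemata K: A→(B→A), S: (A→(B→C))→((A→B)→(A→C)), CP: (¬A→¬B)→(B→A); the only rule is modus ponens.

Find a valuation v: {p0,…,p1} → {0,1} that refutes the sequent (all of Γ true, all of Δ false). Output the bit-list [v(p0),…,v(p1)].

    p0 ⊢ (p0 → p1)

Truth-table refutation:
  v=00: Γ:[p0=F] Δ:[(p0 → p1)=T] refutes=False
  v=01: Γ:[p0=F] Δ:[(p0 → p1)=T] refutes=False
  v=10: Γ:[p0=T] Δ:[(p0 → p1)=F] refutes=True  ← countermodel

Result: [1, 0]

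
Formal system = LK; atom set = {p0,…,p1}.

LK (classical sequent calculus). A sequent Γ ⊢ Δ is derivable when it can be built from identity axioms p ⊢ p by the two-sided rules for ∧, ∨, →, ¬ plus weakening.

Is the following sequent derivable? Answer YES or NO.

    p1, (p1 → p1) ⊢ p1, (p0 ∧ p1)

Derivation trace:
[∧R] p1, (p1 → p1) ⊢ p1, (p0 ∧ p1)
  [→L] p1, (p1 → p1) ⊢ p1, p0
    [Ax] p1 ⊢ p1
    [WR] p1 ⊢ p1, p0
      [Ax] p1 ⊢ p1
  [WL] p1, p1 ⊢ p1
    [Ax] p1 ⊢ p1

Result: YES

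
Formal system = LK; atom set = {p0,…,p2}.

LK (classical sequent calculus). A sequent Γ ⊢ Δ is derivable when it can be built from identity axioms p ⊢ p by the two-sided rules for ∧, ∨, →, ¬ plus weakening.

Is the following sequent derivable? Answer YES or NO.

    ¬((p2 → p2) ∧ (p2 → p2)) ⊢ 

Proof tree:
[¬L] ¬((p2 → p2) ∧ (p2 → p2)) ⊢ 
  [∧R]  ⊢ ((p2 → p2) ∧ (p2 → p2))
    [→R]  ⊢ (p2 → p2)
      [Ax] p2 ⊢ p2
    [→R]  ⊢ (p2 → p2)
      [Ax] p2 ⊢ p2

Result: YES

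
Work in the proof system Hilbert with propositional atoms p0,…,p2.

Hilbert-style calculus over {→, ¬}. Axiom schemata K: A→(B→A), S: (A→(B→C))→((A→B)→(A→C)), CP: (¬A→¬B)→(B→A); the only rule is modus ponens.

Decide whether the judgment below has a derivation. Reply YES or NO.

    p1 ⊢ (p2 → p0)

Truth-table refutation:
  v=000: Γ:[p1=F] Δ:[(p2 → p0)=T] refutes=False
  v=001: Γ:[p1=F] Δ:[(p2 → p0)=F] refutes=False
  v=010: Γ:[p1=T] Δ:[(p2 → p0)=T] refutes=False
  v=011: Γ:[p1=T] Δ:[(p2 → p0)=F] refutes=True  ← countermodel

Result: NO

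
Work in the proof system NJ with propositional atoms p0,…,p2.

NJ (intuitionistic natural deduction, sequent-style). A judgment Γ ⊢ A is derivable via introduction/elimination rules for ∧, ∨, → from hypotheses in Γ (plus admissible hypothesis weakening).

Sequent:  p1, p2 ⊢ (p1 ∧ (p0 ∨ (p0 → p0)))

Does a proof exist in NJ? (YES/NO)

Derivation trace:
[∧I] p1, p2 ⊢ (p1 ∧ (p0 ∨ (p0 → p0)))
  [Wk] p1, p2 ⊢ p1
    [Ax] p1 ⊢ p1
  [∨I₂]  ⊢ (p0 ∨ (p0 → p0))
    [→I]  ⊢ (p0 → p0)
      [Ax] p0 ⊢ p0

Result: YES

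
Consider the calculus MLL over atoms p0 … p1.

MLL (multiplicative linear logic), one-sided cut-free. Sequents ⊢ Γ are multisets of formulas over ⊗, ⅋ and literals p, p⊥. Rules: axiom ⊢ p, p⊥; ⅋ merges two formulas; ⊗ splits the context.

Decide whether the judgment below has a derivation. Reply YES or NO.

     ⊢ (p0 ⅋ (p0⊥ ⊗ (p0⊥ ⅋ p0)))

Proof tree:
[⅋]  ⊢ (p0 ⅋ (p0⊥ ⊗ (p0⊥ ⅋ p0)))
  [⊗]  ⊢ p0, (p0⊥ ⊗ (p0⊥ ⅋ p0))
    [Ax]  ⊢ p0, p0⊥
    [⅋]  ⊢ (p0⊥ ⅋ p0)
      [Ax]  ⊢ p0, p0⊥

Result: YES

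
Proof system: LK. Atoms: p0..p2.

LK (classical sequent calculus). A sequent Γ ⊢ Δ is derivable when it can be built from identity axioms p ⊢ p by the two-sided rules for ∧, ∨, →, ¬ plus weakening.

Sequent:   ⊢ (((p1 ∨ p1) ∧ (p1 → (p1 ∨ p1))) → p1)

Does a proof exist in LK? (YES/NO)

Derivation (root first):
[→R]  ⊢ (((p1 ∨ p1) ∧ (p1 → (p1 ∨ p1))) → p1)
  [∧L] ((p1 ∨ p1) ∧ (p1 → (p1 ∨ p1))) ⊢ p1
    [→L] (p1 ∨ p1), (p1 → (p1 ∨ p1)) ⊢ p1
      [∨L] (p1 ∨ p1) ⊢ p1
        [Ax] p1 ⊢ p1
        [Ax] p1 ⊢ p1
      [∨L] (p1 ∨ p1) ⊢ p1
        [Ax] p1 ⊢ p1
        [Ax] p1 ⊢ p1

Result: YES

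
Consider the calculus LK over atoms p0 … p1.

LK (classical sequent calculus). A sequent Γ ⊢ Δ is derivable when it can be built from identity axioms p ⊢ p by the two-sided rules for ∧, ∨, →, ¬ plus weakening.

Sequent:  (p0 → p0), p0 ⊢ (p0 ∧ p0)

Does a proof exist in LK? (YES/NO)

Derivation trace:
[∧R] (p0 → p0), p0 ⊢ (p0 ∧ p0)
  [→L] p0, (p0 → p0) ⊢ p0
    [WR] p0 ⊢ p0, p0
      [Ax] p0 ⊢ p0
    [Ax] p0 ⊢ p0
  [Ax] p0 ⊢ p0

Result: YES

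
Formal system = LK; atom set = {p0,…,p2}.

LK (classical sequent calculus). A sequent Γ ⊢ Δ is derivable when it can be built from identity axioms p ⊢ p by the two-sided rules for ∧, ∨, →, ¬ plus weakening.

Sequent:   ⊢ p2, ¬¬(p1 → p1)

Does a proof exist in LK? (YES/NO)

Derivation (root first):
[¬R]  ⊢ p2, ¬¬(p1 → p1)
  [WR] ¬(p1 → p1) ⊢ p2
    [¬L] ¬(p1 → p1) ⊢ 
      [→R]  ⊢ (p1 → p1)
        [Ax] p1 ⊢ p1

Result: YES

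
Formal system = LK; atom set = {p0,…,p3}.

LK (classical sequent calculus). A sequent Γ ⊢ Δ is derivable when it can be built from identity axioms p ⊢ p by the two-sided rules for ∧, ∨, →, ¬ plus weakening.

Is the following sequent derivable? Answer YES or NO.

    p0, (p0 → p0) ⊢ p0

Proof tree:
[→L] p0, (p0 → p0) ⊢ p0
  [WR] p0 ⊢ p0, p0
    [Ax] p0 ⊢ p0
  [WR] p0 ⊢ p0, p0
    [Ax] p0 ⊢ p0

Result: YES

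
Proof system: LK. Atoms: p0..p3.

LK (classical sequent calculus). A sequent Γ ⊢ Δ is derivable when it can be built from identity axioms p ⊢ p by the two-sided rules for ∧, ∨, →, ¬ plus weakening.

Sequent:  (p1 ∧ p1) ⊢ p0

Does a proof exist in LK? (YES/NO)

Truth-table refutation:
  v=0000: Γ:[(p1 ∧ p1)=F] Δ:[p0=F] refutes=False
  v=0001: Γ:[(p1 ∧ p1)=F] Δ:[p0=F] refutes=False
  v=0010: Γ:[(p1 ∧ p1)=F] Δ:[p0=F] refutes=False
  v=0011: Γ:[(p1 ∧ p1)=F] Δ:[p0=F] refutes=False
  v=0100: Γ:[(p1 ∧ p1)=T] Δ:[p0=F] refutes=True  ← countermodel

Result: NO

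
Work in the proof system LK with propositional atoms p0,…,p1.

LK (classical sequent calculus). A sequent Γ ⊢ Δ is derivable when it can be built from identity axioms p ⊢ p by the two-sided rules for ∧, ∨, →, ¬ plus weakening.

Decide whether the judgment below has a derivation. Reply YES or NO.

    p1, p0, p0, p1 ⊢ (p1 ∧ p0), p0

Proof tree:
[WL] p1, p0, p0, p1 ⊢ (p1 ∧ p0), p0
  [WL] p1, p0, p0 ⊢ (p1 ∧ p0), p0
    [WR] p1, p0 ⊢ (p1 ∧ p0), p0
      [∧R] p1, p0 ⊢ (p1 ∧ p0)
        [Ax] p1 ⊢ p1
        [Ax] p0 ⊢ p0

Result: YES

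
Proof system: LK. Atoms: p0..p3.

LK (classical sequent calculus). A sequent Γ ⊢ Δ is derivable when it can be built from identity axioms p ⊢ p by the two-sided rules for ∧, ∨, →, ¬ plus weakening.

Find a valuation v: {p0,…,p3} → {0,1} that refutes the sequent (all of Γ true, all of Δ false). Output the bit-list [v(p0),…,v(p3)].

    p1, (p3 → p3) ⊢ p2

Search for a countermodel by truth-table:
  v=0000: Γ:[p1=F, (p3 → p3)=T] Δ:[p2=F] refutes=False
  v=0001: Γ:[p1=F, (p3 → p3)=T] Δ:[p2=F] refutes=False
  v=0010: Γ:[p1=F, (p3 → p3)=T] Δ:[p2=T] refutes=False
  v=0011: Γ:[p1=F, (p3 → p3)=T] Δ:[p2=T] refutes=False
  v=0100: Γ:[p1=T, (p3 → p3)=T] Δ:[p2=F] refutes=True  ← countermodel

Result: [0, 1, 0, 0]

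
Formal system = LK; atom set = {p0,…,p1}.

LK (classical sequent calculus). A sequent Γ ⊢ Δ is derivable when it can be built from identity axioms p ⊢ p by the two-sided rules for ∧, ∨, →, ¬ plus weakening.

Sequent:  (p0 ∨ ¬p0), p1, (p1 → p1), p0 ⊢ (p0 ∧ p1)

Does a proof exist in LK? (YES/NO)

Derivation trace:
[∧R] (p0 ∨ ¬p0), p1, (p1 → p1), p0 ⊢ (p0 ∧ p1)
  [∨L] p0, (p0 ∨ ¬p0) ⊢ p0
    [Ax] p0 ⊢ p0
    [¬L] p0, ¬p0 ⊢ 
      [Ax] p0 ⊢ p0
  [→L] p1, (p1 → p1) ⊢ p1
    [Ax] p1 ⊢ p1
    [Ax] p1 ⊢ p1

Result: YES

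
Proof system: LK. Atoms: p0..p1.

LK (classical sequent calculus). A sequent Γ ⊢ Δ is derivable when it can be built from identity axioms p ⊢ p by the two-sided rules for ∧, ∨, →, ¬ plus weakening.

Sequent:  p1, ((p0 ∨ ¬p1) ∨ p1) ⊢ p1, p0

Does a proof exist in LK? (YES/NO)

Derivation (root first):
[∨L] p1, ((p0 ∨ ¬p1) ∨ p1) ⊢ p1, p0
  [∨L] p1, (p0 ∨ ¬p1) ⊢ p0
    [Ax] p0 ⊢ p0
    [¬L] p1, ¬p1 ⊢ 
      [Ax] p1 ⊢ p1
  [Ax] p1 ⊢ p1

Result: YES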